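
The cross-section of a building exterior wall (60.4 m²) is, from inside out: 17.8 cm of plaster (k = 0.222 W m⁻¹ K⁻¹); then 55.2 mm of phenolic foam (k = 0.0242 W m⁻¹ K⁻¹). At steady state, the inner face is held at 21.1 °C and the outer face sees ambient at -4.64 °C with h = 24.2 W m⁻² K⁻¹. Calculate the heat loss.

Treat each layer as a resistance in series:
  R_plaster = L/(kA) = 0.178/(0.222·60.4) = 0.01327 K/W
  R_phenolic foam = L/(kA) = 0.0552/(0.0242·60.4) = 0.03776 K/W
  R_conv,out = 1/(hA) = 1/(24.2·60.4) = 6.841×10^-4 K/W
ΣR = 0.01327 + 0.03776 + 6.841×10^-4 = 0.05171 K/W
Q = ΔT/ΣR = (21.1 °C − -4.64 °C)/0.05171 = 498 W

Q = 498 W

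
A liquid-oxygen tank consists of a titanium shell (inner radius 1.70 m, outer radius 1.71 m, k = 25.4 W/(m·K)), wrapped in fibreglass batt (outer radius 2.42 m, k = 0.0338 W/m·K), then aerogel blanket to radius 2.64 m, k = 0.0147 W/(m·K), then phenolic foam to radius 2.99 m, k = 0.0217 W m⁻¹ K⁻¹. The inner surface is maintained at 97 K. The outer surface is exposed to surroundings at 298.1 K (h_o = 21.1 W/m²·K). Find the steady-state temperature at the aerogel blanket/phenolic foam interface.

Series thermal resistances, inner to outer:
  R_titanium = (1/1.70 − 1/1.71)/(4πk) = 0.003440/(4π·25.4) = 1.078×10^-5 K/W
  R_fibreglass batt = (1/1.71 − 1/2.42)/(4πk) = 0.1716/(4π·0.0338) = 0.4039 K/W
  R_aerogel blanket = (1/2.42 − 1/2.64)/(4πk) = 0.03444/(4π·0.0147) = 0.1864 K/W
  R_phenolic foam = (1/2.64 − 1/2.99)/(4πk) = 0.04434/(4π·0.0217) = 0.1626 K/W
  R_conv,out = 1/(4πr²h) = 1/(4π·2.99²·21.1) = 4.219×10^-4 K/W
ΣR = 1.078×10^-5 + 0.4039 + 0.1864 + 0.1626 + 4.219×10^-4 = 0.7533 K/W
Q = ΔT/ΣR = (97 K − 298.1 K)/0.7533 = -267.0 W
From the inner boundary to the aerogel blanket/phenolic foam interface, ΣR_partial = 0.5903 K/W.
T_interface = T_in − Q·ΣR_partial = 97 K − (-267.0)(0.5903) = 254.6 K

T = 254.6 K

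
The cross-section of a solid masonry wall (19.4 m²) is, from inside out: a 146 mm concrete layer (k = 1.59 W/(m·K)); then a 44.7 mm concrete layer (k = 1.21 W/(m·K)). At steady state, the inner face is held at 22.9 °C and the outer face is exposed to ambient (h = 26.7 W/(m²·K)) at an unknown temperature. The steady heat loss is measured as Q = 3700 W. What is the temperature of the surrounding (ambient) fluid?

T_out = -8.80 °C

Series resistances:
  R_concrete = L/(kA) = 0.146/(1.59·19.4) = 0.004733 K/W
  R_concrete = L/(kA) = 0.0447/(1.21·19.4) = 0.001904 K/W
  R_conv,out = 1/(hA) = 1/(26.7·19.4) = 0.001931 K/W
ΣR = 0.008568 K/W
ΔT = Q·ΣR = 3700 × 0.008568 = 31.70 K
Heat flows outward, so T_out = T_in − ΔT = 22.9 − 31.70 = -8.80 °C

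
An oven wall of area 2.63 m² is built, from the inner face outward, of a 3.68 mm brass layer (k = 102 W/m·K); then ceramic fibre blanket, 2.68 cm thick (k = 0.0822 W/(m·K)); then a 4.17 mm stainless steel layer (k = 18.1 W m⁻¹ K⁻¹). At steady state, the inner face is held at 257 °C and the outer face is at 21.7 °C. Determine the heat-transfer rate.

Resistance network (inner→outer):
  R_brass = L/(kA) = 0.00368/(102·2.63) = 1.372×10^-5 K/W
  R_ceramic fibre blanket = L/(kA) = 0.0268/(0.0822·2.63) = 0.1240 K/W
  R_stainless steel = L/(kA) = 0.00417/(18.1·2.63) = 8.760×10^-5 K/W
ΣR = 1.372×10^-5 + 0.1240 + 8.760×10^-5 = 0.1241 K/W
Q = ΔT/ΣR = (257 °C − 21.7 °C)/0.1241 = 1900 W

Q = 1900 W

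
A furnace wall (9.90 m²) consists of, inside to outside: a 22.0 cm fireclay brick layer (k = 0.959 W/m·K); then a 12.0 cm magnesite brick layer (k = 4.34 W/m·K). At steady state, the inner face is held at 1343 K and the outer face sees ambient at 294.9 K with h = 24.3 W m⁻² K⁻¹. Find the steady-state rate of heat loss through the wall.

Series thermal resistances, inner to outer:
  R_fireclay brick = L/(kA) = 0.220/(0.959·9.90) = 0.02317 K/W
  R_magnesite brick = L/(kA) = 0.120/(4.34·9.90) = 0.002793 K/W
  R_conv,out = 1/(hA) = 1/(24.3·9.90) = 0.004157 K/W
ΣR = 0.02317 + 0.002793 + 0.004157 = 0.03012 K/W
Q = ΔT/ΣR = (1343 K − 294.9 K)/0.03012 = 34800 W

Q = 34800 W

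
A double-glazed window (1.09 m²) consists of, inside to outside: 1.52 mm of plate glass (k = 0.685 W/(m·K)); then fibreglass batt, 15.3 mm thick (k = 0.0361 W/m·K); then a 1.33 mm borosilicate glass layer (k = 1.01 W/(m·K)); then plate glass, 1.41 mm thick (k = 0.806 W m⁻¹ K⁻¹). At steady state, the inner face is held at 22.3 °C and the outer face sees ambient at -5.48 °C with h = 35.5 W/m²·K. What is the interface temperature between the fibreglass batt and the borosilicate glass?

Treat each layer as a resistance in series:
  R_plate glass = L/(kA) = 0.00152/(0.685·1.09) = 0.002036 K/W
  R_fibreglass batt = L/(kA) = 0.0153/(0.0361·1.09) = 0.3888 K/W
  R_borosilicate glass = L/(kA) = 0.00133/(1.01·1.09) = 0.001208 K/W
  R_plate glass = L/(kA) = 0.00141/(0.806·1.09) = 0.001605 K/W
  R_conv,out = 1/(hA) = 1/(35.5·1.09) = 0.02584 K/W
ΣR = 0.002036 + 0.3888 + 0.001208 + 0.001605 + 0.02584 = 0.4195 K/W
Q = ΔT/ΣR = (22.3 °C − -5.48 °C)/0.4195 = 66.22 W
From the inner boundary to the fibreglass batt/borosilicate glass interface, ΣR_partial = 0.3908 K/W.
T_interface = T_in − Q·ΣR_partial = 22.3 °C − (66.22)(0.3908) = -3.58 °C

T = -3.58 °C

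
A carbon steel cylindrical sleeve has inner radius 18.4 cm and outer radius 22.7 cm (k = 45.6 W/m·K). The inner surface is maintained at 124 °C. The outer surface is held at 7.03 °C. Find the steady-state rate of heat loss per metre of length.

Q' = 2πk·ΔT/ln(r₂/r₁) = 2π × 45.6 × 116.97 / ln(0.227/0.184) = 1.60×10^5 W/m

Q' = 160 kW/m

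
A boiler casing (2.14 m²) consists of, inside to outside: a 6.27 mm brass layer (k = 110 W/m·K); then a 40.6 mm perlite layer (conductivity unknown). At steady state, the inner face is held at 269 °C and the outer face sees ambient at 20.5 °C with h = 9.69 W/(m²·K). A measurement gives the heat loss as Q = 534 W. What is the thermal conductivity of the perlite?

k = 0.0455 W/m·K

ΣR = ΔT/Q = |269 − 20.5|/534 = 0.4654 K/W
Known resistances:
  R_brass = L/(kA) = 0.00627/(110·2.14) = 2.664×10^-5 K/W
  R_conv,out = 1/(hA) = 1/(9.69·2.14) = 0.04822 K/W
R_perlite = ΣR − ΣR_known = 0.4654 − 0.04825 = 0.4171 K/W
L/(kA) = 0.4171 ⇒ k = 0.0406/(0.4171·2.14) = 0.0455 W/m·K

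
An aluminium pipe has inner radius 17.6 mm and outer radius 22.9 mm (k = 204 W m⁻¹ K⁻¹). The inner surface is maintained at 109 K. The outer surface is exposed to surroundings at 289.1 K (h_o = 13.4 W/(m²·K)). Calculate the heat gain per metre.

Q' = 347 W/m

Treat each layer as a resistance in series:
  R'_aluminium = ln(0.0229/0.0176)/(2πk) = 0.2632/(2π·204) = 2.054×10^-4 m·K/W
  R'_conv,out = 1/(2πr h) = 1/(2π·0.0229·13.4) = 0.5187 m·K/W
ΣR = 2.054×10^-4 + 0.5187 = 0.5189 m·K/W
Q' = ΔT/ΣR = (109 K − 289.1 K)/0.5189 = -347 W/m
(Negative Q' ⇒ heat flows inward; heat gain = 347 W/m.)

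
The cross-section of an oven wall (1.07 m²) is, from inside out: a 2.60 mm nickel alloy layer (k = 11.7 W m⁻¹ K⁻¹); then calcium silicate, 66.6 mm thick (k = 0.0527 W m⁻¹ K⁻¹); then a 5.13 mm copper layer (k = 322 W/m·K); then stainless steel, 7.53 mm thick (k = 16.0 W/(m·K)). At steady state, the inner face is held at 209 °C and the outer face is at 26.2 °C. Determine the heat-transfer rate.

Treat each layer as a resistance in series:
  R_nickel alloy = L/(kA) = 0.00260/(11.7·1.07) = 2.077×10^-4 K/W
  R_calcium silicate = L/(kA) = 0.0666/(0.0527·1.07) = 1.181 K/W
  R_copper = L/(kA) = 0.00513/(322·1.07) = 1.489×10^-5 K/W
  R_stainless steel = L/(kA) = 0.00753/(16.0·1.07) = 4.398×10^-4 K/W
ΣR = 2.077×10^-4 + 1.181 + 1.489×10^-5 + 4.398×10^-4 = 1.182 K/W
Q = ΔT/ΣR = (209 °C − 26.2 °C)/1.182 = 155 W

Q = 155 W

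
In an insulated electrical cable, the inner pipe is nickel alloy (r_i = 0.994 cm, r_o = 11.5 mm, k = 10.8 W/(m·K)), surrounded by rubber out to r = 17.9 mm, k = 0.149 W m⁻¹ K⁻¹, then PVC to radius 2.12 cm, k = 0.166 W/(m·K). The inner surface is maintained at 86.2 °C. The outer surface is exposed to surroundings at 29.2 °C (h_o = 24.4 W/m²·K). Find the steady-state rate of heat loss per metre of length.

Q' = 60.3 W/m

Treat each layer as a resistance in series:
  R'_nickel alloy = ln(0.0115/0.00994)/(2πk) = 0.1458/(2π·10.8) = 0.002148 m·K/W
  R'_rubber = ln(0.0179/0.0115)/(2πk) = 0.4425/(2π·0.149) = 0.4726 m·K/W
  R'_PVC = ln(0.0212/0.0179)/(2πk) = 0.1692/(2π·0.166) = 0.1622 m·K/W
  R'_conv,out = 1/(2πr h) = 1/(2π·0.0212·24.4) = 0.3077 m·K/W
ΣR = 0.002148 + 0.4726 + 0.1622 + 0.3077 = 0.9446 m·K/W
Q' = ΔT/ΣR = (86.2 °C − 29.2 °C)/0.9446 = 60.3 W/m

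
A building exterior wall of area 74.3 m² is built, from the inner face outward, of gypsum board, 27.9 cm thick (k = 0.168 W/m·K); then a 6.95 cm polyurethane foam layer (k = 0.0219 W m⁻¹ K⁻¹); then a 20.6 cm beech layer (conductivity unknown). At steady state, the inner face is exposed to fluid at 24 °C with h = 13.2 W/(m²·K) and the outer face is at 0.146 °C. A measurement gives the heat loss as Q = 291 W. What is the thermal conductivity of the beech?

k = 0.174 W/m·K

ΣR = ΔT/Q = |24 − 0.146|/291 = 0.08197 K/W
Known resistances:
  R_conv,in = 1/(hA) = 1/(13.2·74.3) = 0.001020 K/W
  R_gypsum board = L/(kA) = 0.279/(0.168·74.3) = 0.02235 K/W
  R_polyurethane foam = L/(kA) = 0.0695/(0.0219·74.3) = 0.04271 K/W
R_beech = ΣR − ΣR_known = 0.08197 − 0.06608 = 0.01589 K/W
L/(kA) = 0.01589 ⇒ k = 0.206/(0.01589·74.3) = 0.174 W/m·K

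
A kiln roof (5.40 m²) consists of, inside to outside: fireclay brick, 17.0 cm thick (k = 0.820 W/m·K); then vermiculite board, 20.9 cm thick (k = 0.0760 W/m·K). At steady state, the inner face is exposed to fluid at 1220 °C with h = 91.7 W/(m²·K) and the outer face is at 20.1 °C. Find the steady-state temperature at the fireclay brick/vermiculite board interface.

Treat each layer as a resistance in series:
  R_conv,in = 1/(hA) = 1/(91.7·5.40) = 0.002019 K/W
  R_fireclay brick = L/(kA) = 0.170/(0.820·5.40) = 0.03839 K/W
  R_vermiculite board = L/(kA) = 0.209/(0.0760·5.40) = 0.5093 K/W
ΣR = 0.002019 + 0.03839 + 0.5093 = 0.5497 K/W
Q = ΔT/ΣR = (1220 °C − 20.1 °C)/0.5497 = 2183 W
From the inner boundary to the fireclay brick/vermiculite board interface, ΣR_partial = 0.04041 K/W.
T_interface = T_in − Q·ΣR_partial = 1220 °C − (2183)(0.04041) = 1132 °C

T = 1132 °C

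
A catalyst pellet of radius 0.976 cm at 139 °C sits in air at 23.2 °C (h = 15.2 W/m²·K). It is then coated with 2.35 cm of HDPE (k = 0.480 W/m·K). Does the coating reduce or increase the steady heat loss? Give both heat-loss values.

increases: 2.11 → 6.92 W

Critical radius for a sphere: r_cr = 2k/h = 0.0632 m = 6.32 cm.
Outer radius after coating: r₂ = 0.00976 + 0.0235 = 0.03326 m.
Since r₁ < r_cr and r₂ ≤ r_cr, the coating moves toward the maximum at r_cr — heat loss rises.
Bare: R = 1/(4πr₁²h) = 54.96 K/W; Q = 115.8/54.96 = 2.11 W.
Coated: R = R_cond + R_conv = 16.73 K/W; Q = 115.8/16.73 = 6.92 W.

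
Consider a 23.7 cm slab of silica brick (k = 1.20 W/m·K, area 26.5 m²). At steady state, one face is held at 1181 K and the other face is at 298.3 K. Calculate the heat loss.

Q = 1.18×10^5 W

Q = kA·ΔT/L = 1.20 × 26.5 × |1181 K − 298.3 K| / 0.237 = 1.18×10^5 W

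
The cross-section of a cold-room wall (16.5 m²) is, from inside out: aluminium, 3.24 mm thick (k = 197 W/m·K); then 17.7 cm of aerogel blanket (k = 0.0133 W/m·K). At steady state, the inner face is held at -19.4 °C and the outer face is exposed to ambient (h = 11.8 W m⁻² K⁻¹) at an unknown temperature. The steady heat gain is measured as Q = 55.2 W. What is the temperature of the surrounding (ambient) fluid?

Sum the resistances:
  R_aluminium = L/(kA) = 0.00324/(197·16.5) = 9.968×10^-7 K/W
  R_aerogel blanket = L/(kA) = 0.177/(0.0133·16.5) = 0.8066 K/W
  R_conv,out = 1/(hA) = 1/(11.8·16.5) = 0.005136 K/W
ΣR = 0.8117 K/W
ΔT = Q·ΣR = 55.2 × 0.8117 = 44.81 K
Heat flows inward, so T_out = T_in + ΔT = -19.4 + 44.81 = 25.4 °C

T_out = 25.4 °C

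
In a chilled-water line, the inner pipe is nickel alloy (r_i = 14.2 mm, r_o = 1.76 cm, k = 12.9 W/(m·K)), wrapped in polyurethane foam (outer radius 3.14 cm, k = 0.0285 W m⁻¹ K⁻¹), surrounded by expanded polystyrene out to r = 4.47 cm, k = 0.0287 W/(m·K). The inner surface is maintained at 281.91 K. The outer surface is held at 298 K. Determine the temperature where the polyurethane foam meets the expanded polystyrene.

T = 291.9 K

Treat each layer as a resistance in series:
  R'_nickel alloy = ln(0.0176/0.0142)/(2πk) = 0.2147/(2π·12.9) = 0.002648 m·K/W
  R'_polyurethane foam = ln(0.0314/0.0176)/(2πk) = 0.5789/(2π·0.0285) = 3.233 m·K/W
  R'_expanded polystyrene = ln(0.0447/0.0314)/(2πk) = 0.3532/(2π·0.0287) = 1.958 m·K/W
ΣR = 0.002648 + 3.233 + 1.958 = 5.194 m·K/W
Q' = ΔT/ΣR = (281.91 K − 298 K)/5.194 = -3.098 W/m
From the inner boundary to the polyurethane foam/expanded polystyrene interface, ΣR_partial = 3.236 m·K/W.
T_interface = T_in − Q'·ΣR_partial = 281.91 K − (-3.098)(3.236) = 291.9 K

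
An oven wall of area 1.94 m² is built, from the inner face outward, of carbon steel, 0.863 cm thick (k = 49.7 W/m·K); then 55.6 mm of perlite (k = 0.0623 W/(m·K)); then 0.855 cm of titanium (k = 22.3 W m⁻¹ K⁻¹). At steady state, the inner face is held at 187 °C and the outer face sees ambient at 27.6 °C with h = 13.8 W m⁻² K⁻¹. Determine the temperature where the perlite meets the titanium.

T = 39.6 °C

Resistance network (inner→outer):
  R_carbon steel = L/(kA) = 0.00863/(49.7·1.94) = 8.951×10^-5 K/W
  R_perlite = L/(kA) = 0.0556/(0.0623·1.94) = 0.4600 K/W
  R_titanium = L/(kA) = 0.00855/(22.3·1.94) = 1.976×10^-4 K/W
  R_conv,out = 1/(hA) = 1/(13.8·1.94) = 0.03735 K/W
ΣR = 8.951×10^-5 + 0.4600 + 1.976×10^-4 + 0.03735 = 0.4976 K/W
Q = ΔT/ΣR = (187 °C − 27.6 °C)/0.4976 = 320.3 W
From the inner boundary to the perlite/titanium interface, ΣR_partial = 0.4601 K/W.
T_interface = T_in − Q·ΣR_partial = 187 °C − (320.3)(0.4601) = 39.6 °C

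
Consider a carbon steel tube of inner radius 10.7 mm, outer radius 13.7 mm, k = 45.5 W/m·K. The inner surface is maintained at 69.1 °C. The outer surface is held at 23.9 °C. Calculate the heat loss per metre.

Q' = 2πk·ΔT/ln(r₂/r₁) = 2π × 45.5 × 45.2 / ln(0.0137/0.0107) = 52300 W/m

Q' = 52300 W/m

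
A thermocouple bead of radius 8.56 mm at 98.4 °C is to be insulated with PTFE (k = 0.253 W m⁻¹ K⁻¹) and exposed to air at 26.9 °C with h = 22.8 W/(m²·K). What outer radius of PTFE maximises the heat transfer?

For a sphere, r_cr = 2k_ins/h = 2·0.253/22.8 = 0.0222 m = 2.22 cm

r_cr = 2.22 cm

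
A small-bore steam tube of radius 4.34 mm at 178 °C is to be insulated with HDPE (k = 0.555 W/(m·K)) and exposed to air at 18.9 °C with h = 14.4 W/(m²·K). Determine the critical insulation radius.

For a cylinder, r_cr = k_ins/h = 0.555/14.4 = 0.0385 m = 3.85 cm

r_cr = 3.85 cm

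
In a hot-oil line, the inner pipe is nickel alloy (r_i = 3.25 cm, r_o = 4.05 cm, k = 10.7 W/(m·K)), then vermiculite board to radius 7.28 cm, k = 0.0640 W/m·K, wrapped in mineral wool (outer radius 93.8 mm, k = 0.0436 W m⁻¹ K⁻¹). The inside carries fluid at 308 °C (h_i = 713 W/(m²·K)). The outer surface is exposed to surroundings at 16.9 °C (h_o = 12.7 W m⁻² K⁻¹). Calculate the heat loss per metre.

Q' = 115 W/m

Series thermal resistances, inner to outer:
  R'_conv,in = 1/(2πr h) = 1/(2π·0.0325·713) = 0.006868 m·K/W
  R'_nickel alloy = ln(0.0405/0.0325)/(2πk) = 0.2201/(2π·10.7) = 0.003273 m·K/W
  R'_vermiculite board = ln(0.0728/0.0405)/(2πk) = 0.5864/(2π·0.0640) = 1.458 m·K/W
  R'_mineral wool = ln(0.0938/0.0728)/(2πk) = 0.2534/(2π·0.0436) = 0.9252 m·K/W
  R'_conv,out = 1/(2πr h) = 1/(2π·0.0938·12.7) = 0.1336 m·K/W
ΣR = 0.006868 + 0.003273 + 1.458 + 0.9252 + 0.1336 = 2.527 m·K/W
Q' = ΔT/ΣR = (308 °C − 16.9 °C)/2.527 = 115 W/m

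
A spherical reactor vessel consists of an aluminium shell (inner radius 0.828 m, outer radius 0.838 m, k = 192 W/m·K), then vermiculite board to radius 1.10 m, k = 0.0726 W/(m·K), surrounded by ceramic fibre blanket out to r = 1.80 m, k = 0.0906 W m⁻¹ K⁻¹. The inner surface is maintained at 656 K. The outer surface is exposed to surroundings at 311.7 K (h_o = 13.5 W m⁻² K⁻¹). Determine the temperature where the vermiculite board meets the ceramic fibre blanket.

Series thermal resistances, inner to outer:
  R_aluminium = (1/0.828 − 1/0.838)/(4πk) = 0.01441/(4π·192) = 5.973×10^-6 K/W
  R_vermiculite board = (1/0.838 − 1/1.10)/(4πk) = 0.2842/(4π·0.0726) = 0.3115 K/W
  R_ceramic fibre blanket = (1/1.10 − 1/1.80)/(4πk) = 0.3535/(4π·0.0906) = 0.3105 K/W
  R_conv,out = 1/(4πr²h) = 1/(4π·1.80²·13.5) = 0.001819 K/W
ΣR = 5.973×10^-6 + 0.3115 + 0.3105 + 0.001819 = 0.6238 K/W
Q = ΔT/ΣR = (656 K − 311.7 K)/0.6238 = 551.9 W
From the inner boundary to the vermiculite board/ceramic fibre blanket interface, ΣR_partial = 0.3115 K/W.
T_interface = T_in − Q·ΣR_partial = 656 K − (551.9)(0.3115) = 484 K

T = 484 K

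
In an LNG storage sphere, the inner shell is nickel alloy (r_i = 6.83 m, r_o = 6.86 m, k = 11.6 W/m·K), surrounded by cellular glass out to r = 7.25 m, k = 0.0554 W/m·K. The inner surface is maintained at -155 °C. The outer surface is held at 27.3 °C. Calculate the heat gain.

Q = 16.2 kW

Resistance network (inner→outer):
  R_nickel alloy = (1/6.83 − 1/6.86)/(4πk) = 6.403×10^-4/(4π·11.6) = 4.392×10^-6 K/W
  R_cellular glass = (1/6.86 − 1/7.25)/(4πk) = 0.007842/(4π·0.0554) = 0.01126 K/W
ΣR = 4.392×10^-6 + 0.01126 = 0.01126 K/W
Q = ΔT/ΣR = (-155 °C − 27.3 °C)/0.01126 = -16200 W
(Negative Q ⇒ heat flows inward; heat gain = 16200 W.)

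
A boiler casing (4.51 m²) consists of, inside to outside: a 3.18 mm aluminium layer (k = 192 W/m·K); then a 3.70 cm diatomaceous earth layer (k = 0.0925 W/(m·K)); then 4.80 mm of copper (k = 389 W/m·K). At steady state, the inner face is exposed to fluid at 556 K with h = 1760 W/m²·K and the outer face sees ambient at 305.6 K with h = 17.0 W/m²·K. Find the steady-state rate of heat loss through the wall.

Q = 2.46 kW

Treat each layer as a resistance in series:
  R_conv,in = 1/(hA) = 1/(1760·4.51) = 1.260×10^-4 K/W
  R_aluminium = L/(kA) = 0.00318/(192·4.51) = 3.672×10^-6 K/W
  R_diatomaceous earth = L/(kA) = 0.0370/(0.0925·4.51) = 0.08869 K/W
  R_copper = L/(kA) = 0.00480/(389·4.51) = 2.736×10^-6 K/W
  R_conv,out = 1/(hA) = 1/(17.0·4.51) = 0.01304 K/W
ΣR = 1.260×10^-4 + 3.672×10^-6 + 0.08869 + 2.736×10^-6 + 0.01304 = 0.1019 K/W
Q = ΔT/ΣR = (556 K − 305.6 K)/0.1019 = 2460 W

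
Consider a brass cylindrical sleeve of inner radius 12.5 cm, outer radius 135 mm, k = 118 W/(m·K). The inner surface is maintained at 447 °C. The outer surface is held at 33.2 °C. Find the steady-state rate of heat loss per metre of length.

Q' = 3990 kW/m

Q' = 2πk·ΔT/ln(r₂/r₁) = 2π × 118 × 413.8 / ln(0.135/0.125) = 3.99×10^6 W/m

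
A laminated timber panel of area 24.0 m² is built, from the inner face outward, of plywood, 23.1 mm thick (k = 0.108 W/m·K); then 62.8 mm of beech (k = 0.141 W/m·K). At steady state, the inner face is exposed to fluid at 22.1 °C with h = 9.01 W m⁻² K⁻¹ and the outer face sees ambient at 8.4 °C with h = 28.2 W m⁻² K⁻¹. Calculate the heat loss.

Q = 408 W

Series thermal resistances, inner to outer:
  R_conv,in = 1/(hA) = 1/(9.01·24.0) = 0.004624 K/W
  R_plywood = L/(kA) = 0.0231/(0.108·24.0) = 0.008912 K/W
  R_beech = L/(kA) = 0.0628/(0.141·24.0) = 0.01856 K/W
  R_conv,out = 1/(hA) = 1/(28.2·24.0) = 0.001478 K/W
ΣR = 0.004624 + 0.008912 + 0.01856 + 0.001478 = 0.03357 K/W
Q = ΔT/ΣR = (22.1 °C − 8.4 °C)/0.03357 = 408 W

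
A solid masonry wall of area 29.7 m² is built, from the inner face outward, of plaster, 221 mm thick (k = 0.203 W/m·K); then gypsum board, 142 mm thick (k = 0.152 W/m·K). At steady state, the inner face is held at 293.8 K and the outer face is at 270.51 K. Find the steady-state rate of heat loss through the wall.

Q = 342 W

Treat each layer as a resistance in series:
  R_plaster = L/(kA) = 0.221/(0.203·29.7) = 0.03666 K/W
  R_gypsum board = L/(kA) = 0.142/(0.152·29.7) = 0.03145 K/W
ΣR = 0.03666 + 0.03145 = 0.06811 K/W
Q = ΔT/ΣR = (293.8 K − 270.51 K)/0.06811 = 342 W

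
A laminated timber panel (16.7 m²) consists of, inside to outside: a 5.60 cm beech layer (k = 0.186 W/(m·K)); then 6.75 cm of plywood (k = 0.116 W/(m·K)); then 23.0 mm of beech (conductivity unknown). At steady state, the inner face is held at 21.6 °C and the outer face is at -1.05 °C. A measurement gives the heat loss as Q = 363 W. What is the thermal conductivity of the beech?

ΣR = ΔT/Q = |21.6 − -1.05|/363 = 0.06240 K/W
Known resistances:
  R_beech = L/(kA) = 0.0560/(0.186·16.7) = 0.01803 K/W
  R_plywood = L/(kA) = 0.0675/(0.116·16.7) = 0.03484 K/W
R_beech = ΣR − ΣR_known = 0.06240 − 0.05287 = 0.009530 K/W
L/(kA) = 0.009530 ⇒ k = 0.0230/(0.009530·16.7) = 0.145 W/m·K

k = 0.145 W/m·K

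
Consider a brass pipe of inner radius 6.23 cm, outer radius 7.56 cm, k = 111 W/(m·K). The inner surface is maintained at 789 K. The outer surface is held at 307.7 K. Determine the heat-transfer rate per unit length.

Q' = 1730 kW/m

Q' = 2πk·ΔT/ln(r₂/r₁) = 2π × 111 × 481.3 / ln(0.0756/0.0623) = 1.73×10^6 W/m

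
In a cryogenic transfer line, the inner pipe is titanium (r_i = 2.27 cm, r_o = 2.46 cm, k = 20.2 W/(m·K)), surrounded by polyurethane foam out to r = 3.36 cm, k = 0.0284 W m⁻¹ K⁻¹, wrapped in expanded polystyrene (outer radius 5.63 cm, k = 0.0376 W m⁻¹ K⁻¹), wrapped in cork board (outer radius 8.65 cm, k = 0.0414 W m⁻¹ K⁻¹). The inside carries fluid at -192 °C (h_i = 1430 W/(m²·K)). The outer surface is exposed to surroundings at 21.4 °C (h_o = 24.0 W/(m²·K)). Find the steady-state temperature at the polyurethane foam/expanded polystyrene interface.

Resistance network (inner→outer):
  R'_conv,in = 1/(2πr h) = 1/(2π·0.0227·1430) = 0.004903 m·K/W
  R'_titanium = ln(0.0246/0.0227)/(2πk) = 0.08038/(2π·20.2) = 6.333×10^-4 m·K/W
  R'_polyurethane foam = ln(0.0336/0.0246)/(2πk) = 0.3118/(2π·0.0284) = 1.747 m·K/W
  R'_expanded polystyrene = ln(0.0563/0.0336)/(2πk) = 0.5162/(2π·0.0376) = 2.185 m·K/W
  R'_cork board = ln(0.0865/0.0563)/(2πk) = 0.4294/(2π·0.0414) = 1.651 m·K/W
  R'_conv,out = 1/(2πr h) = 1/(2π·0.0865·24.0) = 0.07666 m·K/W
ΣR = 0.004903 + 6.333×10^-4 + 1.747 + 2.185 + 1.651 + 0.07666 = 5.665 m·K/W
Q' = ΔT/ΣR = (-192 °C − 21.4 °C)/5.665 = -37.67 W/m
From the inner boundary to the polyurethane foam/expanded polystyrene interface, ΣR_partial = 1.753 m·K/W.
T_interface = T_in − Q'·ΣR_partial = -192 °C − (-37.67)(1.753) = -126 °C

T = -126 °C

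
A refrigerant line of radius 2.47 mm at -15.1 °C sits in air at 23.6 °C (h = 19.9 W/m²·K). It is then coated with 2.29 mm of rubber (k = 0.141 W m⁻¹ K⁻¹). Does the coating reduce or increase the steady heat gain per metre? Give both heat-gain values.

increases: 12.0 → 16.0 W/m

Critical radius for a cylinder: r_cr = k/h = 0.00709 m = 0.709 cm.
Outer radius after coating: r₂ = 0.00247 + 0.00229 = 0.00476 m.
Since r₁ < r_cr and r₂ ≤ r_cr, the coating moves toward the maximum at r_cr — heat gain rises.
Bare: R = 1/(2πr₁h) = 3.238 m·K/W; Q = 38.7/3.238 = 12.0 W/m.
Coated: R = R_cond + R_conv = 2.421 m·K/W; Q = 38.7/2.421 = 16.0 W/m.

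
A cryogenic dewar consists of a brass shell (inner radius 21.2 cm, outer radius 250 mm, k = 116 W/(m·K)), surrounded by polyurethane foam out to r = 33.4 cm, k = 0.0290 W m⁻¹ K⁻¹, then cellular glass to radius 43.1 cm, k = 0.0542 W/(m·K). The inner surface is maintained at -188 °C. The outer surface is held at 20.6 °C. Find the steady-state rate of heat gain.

Q = 55.6 W

Resistance network (inner→outer):
  R_brass = (1/0.212 − 1/0.250)/(4πk) = 0.7170/(4π·116) = 4.919×10^-4 K/W
  R_polyurethane foam = (1/0.250 − 1/0.334)/(4πk) = 1.006/(4π·0.0290) = 2.760 K/W
  R_cellular glass = (1/0.334 − 1/0.431)/(4πk) = 0.6738/(4π·0.0542) = 0.9893 K/W
ΣR = 4.919×10^-4 + 2.760 + 0.9893 = 3.750 K/W
Q = ΔT/ΣR = (-188 °C − 20.6 °C)/3.750 = -55.6 W
(Negative Q ⇒ heat flows inward; heat gain = 55.6 W.)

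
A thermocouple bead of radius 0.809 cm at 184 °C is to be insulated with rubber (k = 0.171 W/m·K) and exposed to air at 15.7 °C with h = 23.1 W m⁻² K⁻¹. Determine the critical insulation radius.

For a sphere, r_cr = 2k_ins/h = 2·0.171/23.1 = 0.0148 m = 1.48 cm

r_cr = 1.48 cm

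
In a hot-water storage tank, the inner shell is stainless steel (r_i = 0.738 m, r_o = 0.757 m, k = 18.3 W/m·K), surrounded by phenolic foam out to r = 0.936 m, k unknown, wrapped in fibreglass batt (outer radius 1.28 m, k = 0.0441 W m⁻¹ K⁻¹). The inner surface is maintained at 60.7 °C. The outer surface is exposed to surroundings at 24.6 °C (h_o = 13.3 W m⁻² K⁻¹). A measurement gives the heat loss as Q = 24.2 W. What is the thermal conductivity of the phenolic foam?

ΣR = ΔT/Q = |60.7 − 24.6|/24.2 = 1.492 K/W
Known resistances:
  R_stainless steel = (1/0.738 − 1/0.757)/(4πk) = 0.03401/(4π·18.3) = 1.479×10^-4 K/W
  R_fibreglass batt = (1/0.936 − 1/1.28)/(4πk) = 0.2871/(4π·0.0441) = 0.5181 K/W
  R_conv,out = 1/(4πr²h) = 1/(4π·1.28²·13.3) = 0.003652 K/W
R_phenolic foam = ΣR − ΣR_known = 1.492 − 0.5219 = 0.9701 K/W
(1/r₁−1/r₂)/(4πk) = 0.9701 ⇒ k = 0.2526/(4π·0.9701) = 0.0207 W/m·K

k = 0.0207 W/m·K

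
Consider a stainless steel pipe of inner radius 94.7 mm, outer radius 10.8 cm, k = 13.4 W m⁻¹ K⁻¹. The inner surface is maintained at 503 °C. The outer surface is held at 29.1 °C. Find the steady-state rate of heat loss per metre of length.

Q' = 304 kW/m

Q' = 2πk·ΔT/ln(r₂/r₁) = 2π × 13.4 × 473.9 / ln(0.108/0.0947) = 3.04×10^5 W/m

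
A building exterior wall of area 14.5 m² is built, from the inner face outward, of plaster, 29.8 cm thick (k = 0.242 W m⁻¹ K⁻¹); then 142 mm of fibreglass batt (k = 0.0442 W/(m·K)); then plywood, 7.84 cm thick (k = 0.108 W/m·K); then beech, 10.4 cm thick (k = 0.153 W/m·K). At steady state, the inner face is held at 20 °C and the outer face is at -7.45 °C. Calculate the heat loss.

Series thermal resistances, inner to outer:
  R_plaster = L/(kA) = 0.298/(0.242·14.5) = 0.08492 K/W
  R_fibreglass batt = L/(kA) = 0.142/(0.0442·14.5) = 0.2216 K/W
  R_plywood = L/(kA) = 0.0784/(0.108·14.5) = 0.05006 K/W
  R_beech = L/(kA) = 0.104/(0.153·14.5) = 0.04688 K/W
ΣR = 0.08492 + 0.2216 + 0.05006 + 0.04688 = 0.4035 K/W
Q = ΔT/ΣR = (20 °C − -7.45 °C)/0.4035 = 68.0 W

Q = 68.0 W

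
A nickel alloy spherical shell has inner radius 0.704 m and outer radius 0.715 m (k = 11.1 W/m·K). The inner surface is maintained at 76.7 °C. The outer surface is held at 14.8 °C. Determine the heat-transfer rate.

Q = 4πk·ΔT/(1/r₁ − 1/r₂) = 4π × 11.1 × 61.9 / (1/0.704 − 1/0.715) = 3.95×10^5 W

Q = 395 kW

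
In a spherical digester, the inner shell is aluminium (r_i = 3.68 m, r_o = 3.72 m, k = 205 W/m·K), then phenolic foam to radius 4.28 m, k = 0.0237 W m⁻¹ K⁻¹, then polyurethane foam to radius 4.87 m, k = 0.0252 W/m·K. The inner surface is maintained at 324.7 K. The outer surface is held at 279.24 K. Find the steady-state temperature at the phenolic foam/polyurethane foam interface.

T = 298.8 K

Resistance network (inner→outer):
  R_aluminium = (1/3.68 − 1/3.72)/(4πk) = 0.002922/(4π·205) = 1.134×10^-6 K/W
  R_phenolic foam = (1/3.72 − 1/4.28)/(4πk) = 0.03517/(4π·0.0237) = 0.1181 K/W
  R_polyurethane foam = (1/4.28 − 1/4.87)/(4πk) = 0.02831/(4π·0.0252) = 0.08939 K/W
ΣR = 1.134×10^-6 + 0.1181 + 0.08939 = 0.2075 K/W
Q = ΔT/ΣR = (324.7 K − 279.24 K)/0.2075 = 219.1 W
From the inner boundary to the phenolic foam/polyurethane foam interface, ΣR_partial = 0.1181 K/W.
T_interface = T_in − Q·ΣR_partial = 324.7 K − (219.1)(0.1181) = 298.8 K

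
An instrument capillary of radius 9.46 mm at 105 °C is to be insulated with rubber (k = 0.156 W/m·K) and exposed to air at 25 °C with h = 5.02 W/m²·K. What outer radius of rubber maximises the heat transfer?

r_cr = 3.11 cm

For a cylinder, r_cr = k_ins/h = 0.156/5.02 = 0.0311 m = 3.11 cm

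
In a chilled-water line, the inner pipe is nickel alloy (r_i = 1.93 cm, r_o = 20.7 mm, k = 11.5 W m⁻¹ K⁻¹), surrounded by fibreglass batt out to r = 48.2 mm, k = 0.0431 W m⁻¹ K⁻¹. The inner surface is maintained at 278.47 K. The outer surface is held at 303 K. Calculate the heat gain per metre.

Treat each layer as a resistance in series:
  R'_nickel alloy = ln(0.0207/0.0193)/(2πk) = 0.07003/(2π·11.5) = 9.692×10^-4 m·K/W
  R'_fibreglass batt = ln(0.0482/0.0207)/(2πk) = 0.8452/(2π·0.0431) = 3.121 m·K/W
ΣR = 9.692×10^-4 + 3.121 = 3.122 m·K/W
Q' = ΔT/ΣR = (278.47 K − 303 K)/3.122 = -7.86 W/m
(Negative Q' ⇒ heat flows inward; heat gain = 7.86 W/m.)

Q' = 7.86 W/m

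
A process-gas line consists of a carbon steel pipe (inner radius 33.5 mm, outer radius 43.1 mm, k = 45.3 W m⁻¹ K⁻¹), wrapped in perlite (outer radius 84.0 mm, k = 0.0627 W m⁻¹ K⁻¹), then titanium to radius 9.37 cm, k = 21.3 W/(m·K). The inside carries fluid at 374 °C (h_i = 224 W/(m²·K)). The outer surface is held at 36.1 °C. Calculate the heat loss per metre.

Treat each layer as a resistance in series:
  R'_conv,in = 1/(2πr h) = 1/(2π·0.0335·224) = 0.02121 m·K/W
  R'_carbon steel = ln(0.0431/0.0335)/(2πk) = 0.2520/(2π·45.3) = 8.853×10^-4 m·K/W
  R'_perlite = ln(0.0840/0.0431)/(2πk) = 0.6673/(2π·0.0627) = 1.694 m·K/W
  R'_titanium = ln(0.0937/0.0840)/(2πk) = 0.1093/(2π·21.3) = 8.166×10^-4 m·K/W
ΣR = 0.02121 + 8.853×10^-4 + 1.694 + 8.166×10^-4 = 1.717 m·K/W
Q' = ΔT/ΣR = (374 °C − 36.1 °C)/1.717 = 197 W/m

Q' = 197 W/m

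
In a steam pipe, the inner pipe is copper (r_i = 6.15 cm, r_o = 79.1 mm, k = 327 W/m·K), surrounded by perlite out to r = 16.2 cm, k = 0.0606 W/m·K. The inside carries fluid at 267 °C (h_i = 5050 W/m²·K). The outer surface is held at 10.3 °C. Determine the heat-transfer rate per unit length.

Resistance network (inner→outer):
  R'_conv,in = 1/(2πr h) = 1/(2π·0.0615·5050) = 5.125×10^-4 m·K/W
  R'_copper = ln(0.0791/0.0615)/(2πk) = 0.2517/(2π·327) = 1.225×10^-4 m·K/W
  R'_perlite = ln(0.162/0.0791)/(2πk) = 0.7169/(2π·0.0606) = 1.883 m·K/W
ΣR = 5.125×10^-4 + 1.225×10^-4 + 1.883 = 1.884 m·K/W
Q' = ΔT/ΣR = (267 °C − 10.3 °C)/1.884 = 136 W/m

Q' = 136 W/m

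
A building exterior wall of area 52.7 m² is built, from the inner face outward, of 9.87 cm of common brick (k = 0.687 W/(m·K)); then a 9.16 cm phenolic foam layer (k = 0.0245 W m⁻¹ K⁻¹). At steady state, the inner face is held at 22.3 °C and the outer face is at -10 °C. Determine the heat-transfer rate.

Series thermal resistances, inner to outer:
  R_common brick = L/(kA) = 0.0987/(0.687·52.7) = 0.002726 K/W
  R_phenolic foam = L/(kA) = 0.0916/(0.0245·52.7) = 0.07094 K/W
ΣR = 0.002726 + 0.07094 = 0.07367 K/W
Q = ΔT/ΣR = (22.3 °C − -10 °C)/0.07367 = 438 W

Q = 438 W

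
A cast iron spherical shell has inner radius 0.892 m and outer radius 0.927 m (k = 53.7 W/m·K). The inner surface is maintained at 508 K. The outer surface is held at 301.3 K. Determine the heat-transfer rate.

Q = 4πk·ΔT/(1/r₁ − 1/r₂) = 4π × 53.7 × 206.7 / (1/0.892 − 1/0.927) = 3.30×10^6 W

Q = 3300 kW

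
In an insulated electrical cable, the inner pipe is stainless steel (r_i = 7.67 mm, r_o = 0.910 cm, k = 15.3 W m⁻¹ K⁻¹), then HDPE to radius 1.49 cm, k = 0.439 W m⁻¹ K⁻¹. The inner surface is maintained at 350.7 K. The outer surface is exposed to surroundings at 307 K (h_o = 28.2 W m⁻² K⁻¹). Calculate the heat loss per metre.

Q' = 78.1 W/m

Series thermal resistances, inner to outer:
  R'_stainless steel = ln(0.00910/0.00767)/(2πk) = 0.1710/(2π·15.3) = 0.001778 m·K/W
  R'_HDPE = ln(0.0149/0.00910)/(2πk) = 0.4931/(2π·0.439) = 0.1788 m·K/W
  R'_conv,out = 1/(2πr h) = 1/(2π·0.0149·28.2) = 0.3788 m·K/W
ΣR = 0.001778 + 0.1788 + 0.3788 = 0.5594 m·K/W
Q' = ΔT/ΣR = (350.7 K − 307 K)/0.5594 = 78.1 W/m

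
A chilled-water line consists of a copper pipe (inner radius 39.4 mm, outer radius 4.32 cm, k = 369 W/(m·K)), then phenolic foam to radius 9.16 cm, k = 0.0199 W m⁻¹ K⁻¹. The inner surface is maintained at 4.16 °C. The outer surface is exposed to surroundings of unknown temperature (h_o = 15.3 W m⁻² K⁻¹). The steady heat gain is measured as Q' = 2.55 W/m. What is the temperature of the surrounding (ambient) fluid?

Sum the resistances:
  R'_copper = ln(0.0432/0.0394)/(2πk) = 0.09207/(2π·369) = 3.971×10^-5 m·K/W
  R'_phenolic foam = ln(0.0916/0.0432)/(2πk) = 0.7516/(2π·0.0199) = 6.011 m·K/W
  R'_conv,out = 1/(2πr h) = 1/(2π·0.0916·15.3) = 0.1136 m·K/W
ΣR = 6.125 m·K/W
ΔT = Q'·ΣR = 2.55 × 6.125 = 15.62 K
Heat flows inward, so T_out = T_in + ΔT = 4.16 + 15.62 = 19.8 °C

T_out = 19.8 °C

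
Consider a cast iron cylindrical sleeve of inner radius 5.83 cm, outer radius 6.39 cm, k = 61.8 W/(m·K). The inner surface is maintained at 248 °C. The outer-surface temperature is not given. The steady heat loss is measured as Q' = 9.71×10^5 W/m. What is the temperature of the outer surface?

T_out = 18.6 °C

Sum the resistances:
  R'_cast iron = ln(0.0639/0.0583)/(2πk) = 0.09172/(2π·61.8) = 2.362×10^-4 m·K/W
ΣR = 2.362×10^-4 m·K/W
ΔT = Q'·ΣR = 9.71×10^5 × 2.362×10^-4 = 229.4 K
Heat flows outward, so T_out = T_in − ΔT = 248 − 229.4 = 18.6 °C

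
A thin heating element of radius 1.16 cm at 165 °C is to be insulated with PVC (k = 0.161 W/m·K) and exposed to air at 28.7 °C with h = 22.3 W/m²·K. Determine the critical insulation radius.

For a cylinder, r_cr = k_ins/h = 0.161/22.3 = 0.00722 m = 0.722 cm

r_cr = 0.722 cm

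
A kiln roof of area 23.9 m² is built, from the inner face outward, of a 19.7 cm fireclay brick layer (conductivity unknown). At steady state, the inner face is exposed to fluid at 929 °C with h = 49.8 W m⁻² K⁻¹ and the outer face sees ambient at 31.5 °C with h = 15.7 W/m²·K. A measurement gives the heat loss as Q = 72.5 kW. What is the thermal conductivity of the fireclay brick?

ΣR = ΔT/Q = |929 − 31.5|/72500 = 0.01238 K/W
Known resistances:
  R_conv,in = 1/(hA) = 1/(49.8·23.9) = 8.402×10^-4 K/W
  R_conv,out = 1/(hA) = 1/(15.7·23.9) = 0.002665 K/W
R_fireclay brick = ΣR − ΣR_known = 0.01238 − 0.003505 = 0.008875 K/W
L/(kA) = 0.008875 ⇒ k = 0.197/(0.008875·23.9) = 0.929 W/m·K

k = 0.929 W/m·K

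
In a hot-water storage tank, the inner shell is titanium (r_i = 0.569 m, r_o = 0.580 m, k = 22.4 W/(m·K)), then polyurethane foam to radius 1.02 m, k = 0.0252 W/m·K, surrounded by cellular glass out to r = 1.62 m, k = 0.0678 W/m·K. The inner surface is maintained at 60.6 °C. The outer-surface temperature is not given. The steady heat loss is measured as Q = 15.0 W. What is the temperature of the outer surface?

Series resistances:
  R_titanium = (1/0.569 − 1/0.580)/(4πk) = 0.03333/(4π·22.4) = 1.184×10^-4 K/W
  R_polyurethane foam = (1/0.580 − 1/1.02)/(4πk) = 0.7437/(4π·0.0252) = 2.349 K/W
  R_cellular glass = (1/1.02 − 1/1.62)/(4πk) = 0.3631/(4π·0.0678) = 0.4262 K/W
ΣR = 2.775 K/W
ΔT = Q·ΣR = 15.0 × 2.775 = 41.62 K
Heat flows outward, so T_out = T_in − ΔT = 60.6 − 41.62 = 19.0 °C

T_out = 19.0 °C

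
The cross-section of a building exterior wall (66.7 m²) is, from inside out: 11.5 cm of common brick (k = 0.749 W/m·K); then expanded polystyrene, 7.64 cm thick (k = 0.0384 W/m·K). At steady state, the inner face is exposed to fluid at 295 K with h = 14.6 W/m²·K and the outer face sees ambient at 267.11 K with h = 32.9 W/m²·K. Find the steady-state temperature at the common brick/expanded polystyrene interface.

T = 292.2 K

Resistance network (inner→outer):
  R_conv,in = 1/(hA) = 1/(14.6·66.7) = 0.001027 K/W
  R_common brick = L/(kA) = 0.115/(0.749·66.7) = 0.002302 K/W
  R_expanded polystyrene = L/(kA) = 0.0764/(0.0384·66.7) = 0.02983 K/W
  R_conv,out = 1/(hA) = 1/(32.9·66.7) = 4.557×10^-4 K/W
ΣR = 0.001027 + 0.002302 + 0.02983 + 4.557×10^-4 = 0.03361 K/W
Q = ΔT/ΣR = (295 K − 267.11 K)/0.03361 = 829.8 W
From the inner boundary to the common brick/expanded polystyrene interface, ΣR_partial = 0.003329 K/W.
T_interface = T_in − Q·ΣR_partial = 295 K − (829.8)(0.003329) = 292.2 K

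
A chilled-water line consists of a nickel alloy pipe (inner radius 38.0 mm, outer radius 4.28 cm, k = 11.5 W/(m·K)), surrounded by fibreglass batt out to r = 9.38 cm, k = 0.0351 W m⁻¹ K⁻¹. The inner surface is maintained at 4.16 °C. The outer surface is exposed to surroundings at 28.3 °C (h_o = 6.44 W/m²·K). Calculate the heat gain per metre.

Q' = 6.31 W/m

Treat each layer as a resistance in series:
  R'_nickel alloy = ln(0.0428/0.0380)/(2πk) = 0.1190/(2π·11.5) = 0.001646 m·K/W
  R'_fibreglass batt = ln(0.0938/0.0428)/(2πk) = 0.7846/(2π·0.0351) = 3.558 m·K/W
  R'_conv,out = 1/(2πr h) = 1/(2π·0.0938·6.44) = 0.2635 m·K/W
ΣR = 0.001646 + 3.558 + 0.2635 = 3.823 m·K/W
Q' = ΔT/ΣR = (4.16 °C − 28.3 °C)/3.823 = -6.31 W/m
(Negative Q' ⇒ heat flows inward; heat gain = 6.31 W/m.)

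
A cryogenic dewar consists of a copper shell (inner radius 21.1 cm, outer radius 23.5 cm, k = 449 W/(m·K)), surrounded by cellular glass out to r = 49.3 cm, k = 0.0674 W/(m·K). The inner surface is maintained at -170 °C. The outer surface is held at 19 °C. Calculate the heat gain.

Treat each layer as a resistance in series:
  R_copper = (1/0.211 − 1/0.235)/(4πk) = 0.4840/(4π·449) = 8.578×10^-5 K/W
  R_cellular glass = (1/0.235 − 1/0.493)/(4πk) = 2.227/(4π·0.0674) = 2.629 K/W
ΣR = 8.578×10^-5 + 2.629 = 2.629 K/W
Q = ΔT/ΣR = (-170 °C − 19 °C)/2.629 = -71.9 W
(Negative Q ⇒ heat flows inward; heat gain = 71.9 W.)

Q = 71.9 W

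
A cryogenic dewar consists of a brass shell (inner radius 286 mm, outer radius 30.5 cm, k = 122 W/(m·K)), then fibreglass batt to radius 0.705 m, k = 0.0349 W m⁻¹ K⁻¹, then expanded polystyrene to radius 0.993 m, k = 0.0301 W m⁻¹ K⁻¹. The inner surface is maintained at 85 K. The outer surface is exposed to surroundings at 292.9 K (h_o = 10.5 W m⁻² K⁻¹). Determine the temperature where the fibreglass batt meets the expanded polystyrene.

Resistance network (inner→outer):
  R_brass = (1/0.286 − 1/0.305)/(4πk) = 0.2178/(4π·122) = 1.421×10^-4 K/W
  R_fibreglass batt = (1/0.305 − 1/0.705)/(4πk) = 1.860/(4π·0.0349) = 4.242 K/W
  R_expanded polystyrene = (1/0.705 − 1/0.993)/(4πk) = 0.4114/(4π·0.0301) = 1.088 K/W
  R_conv,out = 1/(4πr²h) = 1/(4π·0.993²·10.5) = 0.007686 K/W
ΣR = 1.421×10^-4 + 4.242 + 1.088 + 0.007686 = 5.338 K/W
Q = ΔT/ΣR = (85 K − 292.9 K)/5.338 = -38.95 W
From the inner boundary to the fibreglass batt/expanded polystyrene interface, ΣR_partial = 4.242 K/W.
T_interface = T_in − Q·ΣR_partial = 85 K − (-38.95)(4.242) = 250.2 K

T = 250.2 K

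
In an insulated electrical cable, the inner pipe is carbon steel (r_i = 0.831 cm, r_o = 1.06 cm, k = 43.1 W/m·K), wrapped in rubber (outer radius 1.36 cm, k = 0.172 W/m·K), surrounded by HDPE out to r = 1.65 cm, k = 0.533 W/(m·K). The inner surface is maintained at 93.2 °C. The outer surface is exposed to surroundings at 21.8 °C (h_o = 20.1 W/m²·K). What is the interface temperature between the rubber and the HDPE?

T = 71.7 °C

Series thermal resistances, inner to outer:
  R'_carbon steel = ln(0.0106/0.00831)/(2πk) = 0.2434/(2π·43.1) = 8.988×10^-4 m·K/W
  R'_rubber = ln(0.0136/0.0106)/(2πk) = 0.2492/(2π·0.172) = 0.2306 m·K/W
  R'_HDPE = ln(0.0165/0.0136)/(2πk) = 0.1933/(2π·0.533) = 0.05772 m·K/W
  R'_conv,out = 1/(2πr h) = 1/(2π·0.0165·20.1) = 0.4799 m·K/W
ΣR = 8.988×10^-4 + 0.2306 + 0.05772 + 0.4799 = 0.7691 m·K/W
Q' = ΔT/ΣR = (93.2 °C − 21.8 °C)/0.7691 = 92.84 W/m
From the inner boundary to the rubber/HDPE interface, ΣR_partial = 0.2315 m·K/W.
T_interface = T_in − Q'·ΣR_partial = 93.2 °C − (92.84)(0.2315) = 71.7 °C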